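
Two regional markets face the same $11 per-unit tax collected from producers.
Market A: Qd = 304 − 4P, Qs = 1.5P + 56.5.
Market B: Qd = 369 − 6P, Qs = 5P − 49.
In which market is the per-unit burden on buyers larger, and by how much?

Market A: pre-tax P* = $45, Q* = 124; post-tax Q = 112; per-unit burden on buyers = $3.
Market B: pre-tax P* = $38, Q* = 141; post-tax Q = 111; per-unit burden on buyers = $5.
Difference: $3 vs $5 → market B is larger by $2.

Market B, by $2.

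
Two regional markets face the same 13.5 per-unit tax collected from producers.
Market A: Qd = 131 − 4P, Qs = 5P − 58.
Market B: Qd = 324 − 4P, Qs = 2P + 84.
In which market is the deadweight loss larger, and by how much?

Market A: pre-tax P* = 21, Q* = 47; post-tax Q = 17; deadweight loss = 202.5.
Market B: pre-tax P* = 40, Q* = 164; post-tax Q = 146; deadweight loss = 121.5.
Difference: 202.5 vs 121.5 → market A is larger by 81.

Market A, by 81.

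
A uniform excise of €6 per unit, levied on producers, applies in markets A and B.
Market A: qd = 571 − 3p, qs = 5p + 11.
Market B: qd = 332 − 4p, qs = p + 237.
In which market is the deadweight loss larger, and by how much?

Market A: pre-tax p* = €70, q* = 361; post-tax q = 349.75; deadweight loss = €33.75.
Market B: pre-tax p* = €19, q* = 256; post-tax q = 251.2; deadweight loss = €14.4.
Difference: €33.75 vs €14.4 → market A is larger by €19.35.

Market A, by €19.35.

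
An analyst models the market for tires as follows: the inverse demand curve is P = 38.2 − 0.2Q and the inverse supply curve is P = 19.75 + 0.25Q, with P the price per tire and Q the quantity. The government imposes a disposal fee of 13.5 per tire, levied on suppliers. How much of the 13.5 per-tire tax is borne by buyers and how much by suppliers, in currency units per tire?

Inverting to Q(P) form: Qd = 191 − 5P; Qs = 4P − 79.
Without the tax, 191 − 5P = 4P − 79 gives 9P = 270, so P* = 30 and Q* = 41.
With the tax collected from suppliers, supply shifts: Qs = 4(P − 13.5) − 79.
New equilibrium: buyers pay 36, suppliers receive 22.5, Q = 11. (Wedge: Pb − Ps = 13.5.)
Burden on buyers: 6; on suppliers: 7.5. (They sum to 13.5.)
The less price-elastic side of the market bears the larger share of a per-unit tax.

Buyers bear 6 per tire; suppliers bear 7.5 per tire.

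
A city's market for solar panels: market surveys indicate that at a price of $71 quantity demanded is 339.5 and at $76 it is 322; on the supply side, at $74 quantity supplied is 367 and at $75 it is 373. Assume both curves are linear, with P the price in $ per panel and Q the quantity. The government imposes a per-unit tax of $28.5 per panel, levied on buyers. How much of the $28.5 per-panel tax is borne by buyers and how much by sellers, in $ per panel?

Buyers bear $18 per panel; sellers bear $10.5 per panel.

Demand slope: (322 − 339.5)/(76 − 71) = -3.5, so Qd = 588 − 3.5P.
Supply slope: (373 − 367)/(75 − 74) = 6, so Qs = 6P − 77.
Before the tax: set 588 − 3.5P = 6P − 77 → P* = $70, Q* = 343.
With the tax collected from buyers, demand (in seller-price terms) shifts: Qd = 588 − 3.5(P + 28.5).
New equilibrium: buyers pay $88, sellers receive $59.5, Q = 280. (Wedge: Pb − Ps = 28.5.)
Burden on buyers: $18; on sellers: $10.5. (They sum to $28.5.)
The less price-elastic side of the market bears the larger share of a per-unit tax.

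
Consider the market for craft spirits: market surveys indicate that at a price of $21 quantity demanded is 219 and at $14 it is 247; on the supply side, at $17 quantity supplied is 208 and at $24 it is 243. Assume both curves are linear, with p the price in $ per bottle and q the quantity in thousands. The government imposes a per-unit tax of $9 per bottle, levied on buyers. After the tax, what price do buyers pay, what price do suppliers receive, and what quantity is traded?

Buyers pay $25; suppliers receive $16; quantity = 203.

Demand slope: (247 − 219)/(14 − 21) = -4, so qd = 303 − 4p.
Supply slope: (243 − 208)/(24 − 17) = 5, so qs = 5p + 123.
Without the tax, 303 − 4p = 5p + 123 gives 9p = 180, so p* = $20 and q* = 223.
With the tax collected from buyers, demand (in seller-price terms) shifts: qd = 303 − 4(p + 9).
Solving gives q = 203 with buyers paying $25 and suppliers receiving $16 (the $9 wedge).
The less price-elastic side of the market bears the larger share of a per-unit tax.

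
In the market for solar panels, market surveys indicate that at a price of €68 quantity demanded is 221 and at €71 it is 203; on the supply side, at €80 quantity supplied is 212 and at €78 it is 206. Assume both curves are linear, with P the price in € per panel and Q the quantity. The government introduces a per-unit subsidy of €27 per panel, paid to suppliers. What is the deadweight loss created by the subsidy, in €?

Deadweight loss = €729.

Demand slope: (203 − 221)/(71 − 68) = -6, so Qd = 629 − 6P.
Supply slope: (206 − 212)/(78 − 80) = 3, so Qs = 3P − 28.
Without the subsidy, 629 − 6P = 3P − 28 gives 9P = 657, so P* = €73 and Q* = 191.
With a per-unit subsidy paid to suppliers, each receives P + 27 per unit sold, so supply becomes Qs = 3(P + 27) − 28.
Solving gives Q = 245 with buyers paying €64 and suppliers receiving €91 (the €27 wedge).
Quantity rises by |ΔQ| = |191 − 245| = 54.
DWL = ½ · t · |ΔQ| = ½ · 27 · 54 = €729.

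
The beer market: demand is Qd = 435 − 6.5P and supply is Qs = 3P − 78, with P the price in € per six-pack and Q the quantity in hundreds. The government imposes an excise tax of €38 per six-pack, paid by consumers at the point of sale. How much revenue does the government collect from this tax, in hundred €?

Before the tax: set 435 − 6.5P = 3P − 78 → P* = €54, Q* = 84.
With the tax collected from consumers, demand (in seller-price terms) shifts: Qd = 435 − 6.5(P + 38).
New equilibrium: consumers pay €66, sellers receive €28, Q = 6. (Wedge: Pb − Ps = 38.)
Revenue = t · Q = 38 · 6 = €228.

Tax revenue = €228 hundred.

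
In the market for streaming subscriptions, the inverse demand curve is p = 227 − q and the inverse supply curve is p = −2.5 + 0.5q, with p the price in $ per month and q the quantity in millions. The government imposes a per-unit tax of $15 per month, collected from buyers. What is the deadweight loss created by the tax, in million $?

Rewrite in direct form: qd = 227 − p and qs = 2p + 5.
Before the tax: set 227 − p = 2p + 5 → p* = $74, q* = 153.
With the tax collected from buyers, demand (in seller-price terms) shifts: qd = 227 − (p + 15).
Solving gives q = 143 with buyers paying $84 and sellers receiving $69 (the $15 wedge).
Quantity falls by |ΔQ| = |153 − 143| = 10.
DWL = ½ · t · |ΔQ| = ½ · 15 · 10 = $75.

Deadweight loss = $75 million.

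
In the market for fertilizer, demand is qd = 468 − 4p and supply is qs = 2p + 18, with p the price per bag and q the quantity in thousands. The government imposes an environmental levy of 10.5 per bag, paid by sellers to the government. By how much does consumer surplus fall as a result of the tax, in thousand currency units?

Without the tax, 468 − 4p = 2p + 18 gives 6p = 450, so p* = 75 and q* = 168.
With the tax collected from sellers, supply shifts: qs = 2(p − 10.5) + 18.
Solving gives q = 154 with consumers paying 78.5 and sellers receiving 68 (the 10.5 wedge).
ΔCS is the trapezoid between Q = 154 and Q = 168 of height 3.5: ½ · (168 + 154) · 3.5 = 563.5.

Consumer surplus falls by 563.5 thousand.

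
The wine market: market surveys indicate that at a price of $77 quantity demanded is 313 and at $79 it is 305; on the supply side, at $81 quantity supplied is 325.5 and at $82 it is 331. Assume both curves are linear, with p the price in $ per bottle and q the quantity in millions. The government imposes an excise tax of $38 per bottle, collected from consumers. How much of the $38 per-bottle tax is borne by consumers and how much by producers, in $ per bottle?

Consumers bear $22 per bottle; producers bear $16 per bottle.

Demand slope: (305 − 313)/(79 − 77) = -4, so qd = 621 − 4p.
Supply slope: (331 − 325.5)/(82 − 81) = 5.5, so qs = 5.5p − 120.
Without the tax, 621 − 4p = 5.5p − 120 gives 9.5p = 741, so p* = $78 and q* = 309.
With the tax collected from consumers, demand (in seller-price terms) shifts: qd = 621 − 4(p + 38).
Solving gives q = 221 with consumers paying $100 and producers receiving $62 (the $38 wedge).
Burden on consumers: $22; on producers: $16. (They sum to $38.)
The less price-elastic side of the market bears the larger share of a per-unit tax.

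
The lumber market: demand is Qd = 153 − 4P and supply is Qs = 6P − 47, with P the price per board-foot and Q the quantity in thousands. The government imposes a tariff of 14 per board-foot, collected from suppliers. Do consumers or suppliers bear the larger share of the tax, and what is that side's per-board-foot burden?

Consumers bear the larger share: 8.4 per board-foot.

Before the tax: set 153 − 4P = 6P − 47 → P* = 20, Q* = 73.
With the tax collected from suppliers, supply shifts: Qs = 6(P − 14) − 47.
Solving gives Q = 39.4 with consumers paying 28.4 and suppliers receiving 14.4 (the 14 wedge).
Per-board-foot burden: consumers 8.4, suppliers 5.6.
Consumers take the larger share because demand is less price-elastic here (demand slope 4 vs supply slope 6).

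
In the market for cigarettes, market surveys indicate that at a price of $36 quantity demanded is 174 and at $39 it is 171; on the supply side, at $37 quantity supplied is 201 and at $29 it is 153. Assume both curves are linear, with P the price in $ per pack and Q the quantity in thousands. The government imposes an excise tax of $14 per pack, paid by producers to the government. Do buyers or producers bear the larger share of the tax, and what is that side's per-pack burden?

Buyers bear the larger share: $12 per pack.

Demand slope: (171 − 174)/(39 − 36) = -1, so Qd = 210 − P.
Supply slope: (153 − 201)/(29 − 37) = 6, so Qs = 6P − 21.
Before the tax: set 210 − P = 6P − 21 → P* = $33, Q* = 177.
With the tax collected from producers, supply shifts: Qs = 6(P − 14) − 21.
Solving gives Q = 165 with buyers paying $45 and producers receiving $31 (the $14 wedge).
Per-pack burden: buyers $12, producers $2.
Buyers take the larger share because demand is less price-elastic here (demand slope 1 vs supply slope 6).
The less price-elastic side of the market bears the larger share of a per-unit tax.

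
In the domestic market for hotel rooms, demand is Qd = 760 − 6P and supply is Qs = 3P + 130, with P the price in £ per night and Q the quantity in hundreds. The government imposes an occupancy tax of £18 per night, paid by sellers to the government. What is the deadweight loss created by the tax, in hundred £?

Before the tax: set 760 − 6P = 3P + 130 → P* = £70, Q* = 340.
With the tax collected from sellers, supply shifts: Qs = 3(P − 18) + 130.
Solving gives Q = 304 with consumers paying £76 and sellers receiving £58 (the £18 wedge).
Quantity falls by |ΔQ| = |340 − 304| = 36.
DWL = ½ · t · |ΔQ| = ½ · 18 · 36 = £324.

Deadweight loss = £324 hundred.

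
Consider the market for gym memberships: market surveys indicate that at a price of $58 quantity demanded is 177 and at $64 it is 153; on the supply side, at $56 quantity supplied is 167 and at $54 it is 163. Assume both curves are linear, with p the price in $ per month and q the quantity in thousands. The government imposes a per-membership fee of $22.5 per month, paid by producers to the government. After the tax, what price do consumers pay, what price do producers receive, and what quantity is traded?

Consumers pay $66.5; producers receive $44; quantity = 143.

Demand slope: (153 − 177)/(64 − 58) = -4, so qd = 409 − 4p.
Supply slope: (163 − 167)/(54 − 56) = 2, so qs = 2p + 55.
Before the tax: set 409 − 4p = 2p + 55 → p* = $59, q* = 173.
With the tax collected from producers, supply shifts: qs = 2(p − 22.5) + 55.
New equilibrium: consumers pay $66.5, producers receive $44, q = 143. (Wedge: pb − ps = 22.5.)
The less price-elastic side of the market bears the larger share of a per-unit tax.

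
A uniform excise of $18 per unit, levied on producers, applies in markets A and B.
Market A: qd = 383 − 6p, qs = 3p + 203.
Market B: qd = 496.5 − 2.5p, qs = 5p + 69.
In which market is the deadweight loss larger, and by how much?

Market A, by $54.

Market A: pre-tax p* = $20, q* = 263; post-tax q = 227; deadweight loss = $324.
Market B: pre-tax p* = $57, q* = 354; post-tax q = 324; deadweight loss = $270.
Difference: $324 vs $270 → market A is larger by $54.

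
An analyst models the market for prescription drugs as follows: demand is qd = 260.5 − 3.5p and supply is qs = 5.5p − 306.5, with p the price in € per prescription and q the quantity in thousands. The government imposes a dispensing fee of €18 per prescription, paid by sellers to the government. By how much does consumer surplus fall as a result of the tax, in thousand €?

Consumer surplus falls by €228.25 thousand.

Before the tax: set 260.5 − 3.5p = 5.5p − 306.5 → p* = €63, q* = 40.
With the tax collected from sellers, supply shifts: qs = 5.5(p − 18) − 306.5.
New equilibrium: buyers pay €74, sellers receive €56, q = 1.5. (Wedge: pb − ps = 18.)
ΔCS is the trapezoid between Q = 1.5 and Q = 40 of height €11: ½ · (40 + 1.5) · 11 = €228.25.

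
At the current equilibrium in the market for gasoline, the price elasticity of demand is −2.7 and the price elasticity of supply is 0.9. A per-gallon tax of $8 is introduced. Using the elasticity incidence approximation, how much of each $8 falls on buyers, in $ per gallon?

Buyers bear ≈ $2 per gallon.

Incidence ratio: buyers' share ≈ εs / (εs + |εd|) = 0.9 / (0.9 + 2.7) = 0.25.
So buyers bear ≈ 0.25 × $8 = $2; producers bear $6.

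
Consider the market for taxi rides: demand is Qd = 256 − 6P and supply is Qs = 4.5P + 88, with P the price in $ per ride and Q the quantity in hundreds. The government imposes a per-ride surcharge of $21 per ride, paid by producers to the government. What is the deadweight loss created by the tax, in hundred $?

Before the tax: set 256 − 6P = 4.5P + 88 → P* = $16, Q* = 160.
With the tax collected from producers, supply shifts: Qs = 4.5(P − 21) + 88.
Solving gives Q = 106 with buyers paying $25 and producers receiving $4 (the $21 wedge).
Quantity falls by |ΔQ| = |160 − 106| = 54.
DWL = ½ · t · |ΔQ| = ½ · 21 · 54 = $567.

Deadweight loss = $567 hundred.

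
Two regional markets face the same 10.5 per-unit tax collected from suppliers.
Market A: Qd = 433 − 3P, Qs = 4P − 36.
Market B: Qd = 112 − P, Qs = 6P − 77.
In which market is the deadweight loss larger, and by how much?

Market A: pre-tax P* = 67, Q* = 232; post-tax Q = 214; deadweight loss = 94.5.
Market B: pre-tax P* = 27, Q* = 85; post-tax Q = 76; deadweight loss = 47.25.
Difference: 94.5 vs 47.25 → market A is larger by 47.25.

Market A, by 47.25.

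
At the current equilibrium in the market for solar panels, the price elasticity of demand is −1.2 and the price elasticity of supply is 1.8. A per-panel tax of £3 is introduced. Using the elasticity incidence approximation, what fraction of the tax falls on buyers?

Buyers' share ≈ 0.6.

Incidence ratio: buyers' share ≈ εs / (εs + |εd|) = 1.8 / (1.8 + 1.2) = 0.6.
Supply is the more elastic side, so buyers bear the larger share.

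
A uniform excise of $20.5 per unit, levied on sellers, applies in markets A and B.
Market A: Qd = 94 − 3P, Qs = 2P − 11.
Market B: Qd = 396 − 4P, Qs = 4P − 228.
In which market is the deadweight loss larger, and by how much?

Market B, by $168.1.

Market A: pre-tax P* = $21, Q* = 31; post-tax Q = 6.4; deadweight loss = $252.15.
Market B: pre-tax P* = $78, Q* = 84; post-tax Q = 43; deadweight loss = $420.25.
Difference: $252.15 vs $420.25 → market B is larger by $168.1.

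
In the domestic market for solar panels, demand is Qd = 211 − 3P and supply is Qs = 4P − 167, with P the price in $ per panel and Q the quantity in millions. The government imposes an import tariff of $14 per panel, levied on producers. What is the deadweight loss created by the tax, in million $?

Without the tax, 211 − 3P = 4P − 167 gives 7P = 378, so P* = $54 and Q* = 49.
With the tax collected from producers, supply shifts: Qs = 4(P − 14) − 167.
Solving gives Q = 25 with buyers paying $62 and producers receiving $48 (the $14 wedge).
Quantity falls by |ΔQ| = |49 − 25| = 24.
DWL = ½ · t · |ΔQ| = ½ · 14 · 24 = $168.

Deadweight loss = $168 million.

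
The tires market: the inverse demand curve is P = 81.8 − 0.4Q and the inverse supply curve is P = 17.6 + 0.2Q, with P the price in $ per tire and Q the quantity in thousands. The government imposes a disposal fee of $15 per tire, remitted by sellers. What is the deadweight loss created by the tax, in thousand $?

Inverting to Q(P) form: Qd = 204.5 − 2.5P; Qs = 5P − 88.
Before the tax: set 204.5 − 2.5P = 5P − 88 → P* = $39, Q* = 107.
With the tax collected from sellers, supply shifts: Qs = 5(P − 15) − 88.
Solving gives Q = 82 with buyers paying $49 and sellers receiving $34 (the $15 wedge).
Quantity falls by |ΔQ| = |107 − 82| = 25.
DWL = ½ · t · |ΔQ| = ½ · 15 · 25 = $187.5.

Deadweight loss = $187.5 thousand.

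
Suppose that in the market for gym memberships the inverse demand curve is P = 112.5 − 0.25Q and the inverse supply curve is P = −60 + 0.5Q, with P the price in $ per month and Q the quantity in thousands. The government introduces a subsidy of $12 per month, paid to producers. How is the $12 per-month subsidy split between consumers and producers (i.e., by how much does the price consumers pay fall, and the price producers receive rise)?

Inverting to Q(P) form: Qd = 450 − 4P; Qs = 2P + 120.
Before the subsidy: set 450 − 4P = 2P + 120 → P* = $55, Q* = 230.
With a per-unit subsidy paid to producers, each receives P + 12 per unit sold, so supply becomes Qs = 2(P + 12) + 120.
New equilibrium: consumers pay $51, producers receive $63, Q = 246. (Wedge: Pb − Ps = −12.)
Gain to consumers: $4; to producers: $8. (They sum to $12.)

Consumers gain $4 per month; producers gain $8 per month.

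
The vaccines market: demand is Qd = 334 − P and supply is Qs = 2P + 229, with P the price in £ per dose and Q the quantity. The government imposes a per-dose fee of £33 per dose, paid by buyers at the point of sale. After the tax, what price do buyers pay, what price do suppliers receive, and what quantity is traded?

Buyers pay £57; suppliers receive £24; quantity = 277.

Before the tax: set 334 − P = 2P + 229 → P* = £35, Q* = 299.
With the tax collected from buyers, demand (in seller-price terms) shifts: Qd = 334 − (P + 33).
New equilibrium: buyers pay £57, suppliers receive £24, Q = 277. (Wedge: Pb − Ps = 33.)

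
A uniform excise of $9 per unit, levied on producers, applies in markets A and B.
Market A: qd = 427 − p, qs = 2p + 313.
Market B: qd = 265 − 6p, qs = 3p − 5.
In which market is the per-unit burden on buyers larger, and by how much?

Market A, by $3.

Market A: pre-tax p* = $38, q* = 389; post-tax q = 383; per-unit burden on buyers = $6.
Market B: pre-tax p* = $30, q* = 85; post-tax q = 67; per-unit burden on buyers = $3.
Difference: $6 vs $3 → market A is larger by $3.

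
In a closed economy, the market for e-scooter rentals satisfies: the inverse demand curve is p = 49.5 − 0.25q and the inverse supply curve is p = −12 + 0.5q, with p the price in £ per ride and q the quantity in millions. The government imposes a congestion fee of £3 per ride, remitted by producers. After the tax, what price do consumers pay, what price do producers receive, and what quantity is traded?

Rewrite in direct form: qd = 198 − 4p and qs = 2p + 24.
Without the tax, 198 − 4p = 2p + 24 gives 6p = 174, so p* = £29 and q* = 82.
With the tax collected from producers, supply shifts: qs = 2(p − 3) + 24.
Solving gives q = 78 with consumers paying £30 and producers receiving £27 (the £3 wedge).
The less price-elastic side of the market bears the larger share of a per-unit tax.

Consumers pay £30; producers receive £27; quantity = 78.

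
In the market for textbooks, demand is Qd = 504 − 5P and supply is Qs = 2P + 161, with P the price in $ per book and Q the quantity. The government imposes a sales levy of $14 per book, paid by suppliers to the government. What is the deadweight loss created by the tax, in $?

Before the tax: set 504 − 5P = 2P + 161 → P* = $49, Q* = 259.
With the tax collected from suppliers, supply shifts: Qs = 2(P − 14) + 161.
New equilibrium: consumers pay $53, suppliers receive $39, Q = 239. (Wedge: Pb − Ps = 14.)
Quantity falls by |ΔQ| = |259 − 239| = 20.
DWL = ½ · t · |ΔQ| = ½ · 14 · 20 = $140.

Deadweight loss = $140.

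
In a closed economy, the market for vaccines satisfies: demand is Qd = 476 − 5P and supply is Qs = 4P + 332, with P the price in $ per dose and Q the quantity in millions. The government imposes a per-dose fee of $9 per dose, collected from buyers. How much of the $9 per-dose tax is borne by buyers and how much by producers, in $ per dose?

Without the tax, 476 − 5P = 4P + 332 gives 9P = 144, so P* = $16 and Q* = 396.
With the tax collected from buyers, demand (in seller-price terms) shifts: Qd = 476 − 5(P + 9).
New equilibrium: buyers pay $20, producers receive $11, Q = 376. (Wedge: Pb − Ps = 9.)
Burden on buyers: $4; on producers: $5. (They sum to $9.)

Buyers bear $4 per dose; producers bear $5 per dose.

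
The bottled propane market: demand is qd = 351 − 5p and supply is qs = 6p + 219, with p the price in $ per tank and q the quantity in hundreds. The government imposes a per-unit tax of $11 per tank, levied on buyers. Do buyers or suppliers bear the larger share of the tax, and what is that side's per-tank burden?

Without the tax, 351 − 5p = 6p + 219 gives 11p = 132, so p* = $12 and q* = 291.
With the tax collected from buyers, demand (in seller-price terms) shifts: qd = 351 − 5(p + 11).
New equilibrium: buyers pay $18, suppliers receive $7, q = 261. (Wedge: pb − ps = 11.)
Per-tank burden: buyers $6, suppliers $5.
Buyers take the larger share because demand is less price-elastic here (demand slope 5 vs supply slope 6).
The less price-elastic side of the market bears the larger share of a per-unit tax.

Buyers bear the larger share: $6 per tank.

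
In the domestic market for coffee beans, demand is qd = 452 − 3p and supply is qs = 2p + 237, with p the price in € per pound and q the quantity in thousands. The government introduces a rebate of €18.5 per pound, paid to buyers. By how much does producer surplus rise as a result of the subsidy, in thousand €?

Producer surplus rises by €3708.51 thousand.

Without the subsidy, 452 − 3p = 2p + 237 gives 5p = 215, so p* = €43 and q* = 323.
With a per-unit subsidy paid to buyers, each effectively pays p − 18.5, so demand becomes qd = 452 − 3(p − 18.5).
Solving gives q = 345.2 with buyers paying €35.6 and producers receiving €54.1 (the €18.5 wedge).
ΔPS is the trapezoid between Q = 345.2 and Q = 323 of height €11.1: ½ · (323 + 345.2) · 11.1 = €3708.51.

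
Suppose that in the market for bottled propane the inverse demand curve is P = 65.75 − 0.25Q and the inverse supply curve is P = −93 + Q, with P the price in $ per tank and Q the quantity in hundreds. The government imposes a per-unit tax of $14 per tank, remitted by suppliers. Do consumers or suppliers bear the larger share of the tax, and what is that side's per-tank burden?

Suppliers bear the larger share: $11.2 per tank.

Inverting to Q(P) form: Qd = 263 − 4P; Qs = P + 93.
Without the tax, 263 − 4P = P + 93 gives 5P = 170, so P* = $34 and Q* = 127.
With the tax collected from suppliers, supply shifts: Qs = (P − 14) + 93.
Solving gives Q = 115.8 with consumers paying $36.8 and suppliers receiving $22.8 (the $14 wedge).
Per-tank burden: consumers $2.8, suppliers $11.2.
Suppliers take the larger share because supply is less price-elastic here (demand slope 4 vs supply slope 1).
The less price-elastic side of the market bears the larger share of a per-unit tax.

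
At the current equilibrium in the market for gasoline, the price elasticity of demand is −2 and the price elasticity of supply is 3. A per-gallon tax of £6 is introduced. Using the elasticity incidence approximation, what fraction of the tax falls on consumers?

Incidence ratio: consumers' share ≈ εs / (εs + |εd|) = 3 / (3 + 2) = 0.6.
Supply is the more elastic side, so consumers bear the larger share.

Consumers' share ≈ 0.6.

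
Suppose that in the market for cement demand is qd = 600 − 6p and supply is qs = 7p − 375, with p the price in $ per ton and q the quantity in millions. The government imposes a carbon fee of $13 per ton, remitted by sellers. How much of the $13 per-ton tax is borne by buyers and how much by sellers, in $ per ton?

Buyers bear $7 per ton; sellers bear $6 per ton.

Without the tax, 600 − 6p = 7p − 375 gives 13p = 975, so p* = $75 and q* = 150.
With the tax collected from sellers, supply shifts: qs = 7(p − 13) − 375.
Solving gives q = 108 with buyers paying $82 and sellers receiving $69 (the $13 wedge).
Burden on buyers: $7; on sellers: $6. (They sum to $13.)
The less price-elastic side of the market bears the larger share of a per-unit tax.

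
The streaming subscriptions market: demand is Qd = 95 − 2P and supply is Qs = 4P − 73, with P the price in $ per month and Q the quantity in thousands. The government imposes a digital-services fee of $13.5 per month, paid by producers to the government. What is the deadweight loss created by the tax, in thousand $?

Without the tax, 95 − 2P = 4P − 73 gives 6P = 168, so P* = $28 and Q* = 39.
With the tax collected from producers, supply shifts: Qs = 4(P − 13.5) − 73.
New equilibrium: consumers pay $37, producers receive $23.5, Q = 21. (Wedge: Pb − Ps = 13.5.)
Quantity falls by |ΔQ| = |39 − 21| = 18.
DWL = ½ · t · |ΔQ| = ½ · 13.5 · 18 = $121.5.

Deadweight loss = $121.5 thousand.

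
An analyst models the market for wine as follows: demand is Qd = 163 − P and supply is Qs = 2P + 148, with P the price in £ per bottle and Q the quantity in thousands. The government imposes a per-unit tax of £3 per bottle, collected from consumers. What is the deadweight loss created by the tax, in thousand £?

Before the tax: set 163 − P = 2P + 148 → P* = £5, Q* = 158.
With the tax collected from consumers, demand (in seller-price terms) shifts: Qd = 163 − (P + 3).
Solving gives Q = 156 with consumers paying £7 and suppliers receiving £4 (the £3 wedge).
Quantity falls by |ΔQ| = |158 − 156| = 2.
DWL = ½ · t · |ΔQ| = ½ · 3 · 2 = £3.

Deadweight loss = £3 thousand.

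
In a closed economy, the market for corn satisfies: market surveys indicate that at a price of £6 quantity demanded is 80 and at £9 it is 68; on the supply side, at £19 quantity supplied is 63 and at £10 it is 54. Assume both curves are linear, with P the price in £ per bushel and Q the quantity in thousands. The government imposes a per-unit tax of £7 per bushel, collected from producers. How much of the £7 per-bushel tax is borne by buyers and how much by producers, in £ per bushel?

Buyers bear £1.4 per bushel; producers bear £5.6 per bushel.

Demand slope: (68 − 80)/(9 − 6) = -4, so Qd = 104 − 4P.
Supply slope: (54 − 63)/(10 − 19) = 1, so Qs = P + 44.
Without the tax, 104 − 4P = P + 44 gives 5P = 60, so P* = £12 and Q* = 56.
With the tax collected from producers, supply shifts: Qs = (P − 7) + 44.
Solving gives Q = 50.4 with buyers paying £13.4 and producers receiving £6.4 (the £7 wedge).
Burden on buyers: £1.4; on producers: £5.6. (They sum to £7.)
The less price-elastic side of the market bears the larger share of a per-unit tax.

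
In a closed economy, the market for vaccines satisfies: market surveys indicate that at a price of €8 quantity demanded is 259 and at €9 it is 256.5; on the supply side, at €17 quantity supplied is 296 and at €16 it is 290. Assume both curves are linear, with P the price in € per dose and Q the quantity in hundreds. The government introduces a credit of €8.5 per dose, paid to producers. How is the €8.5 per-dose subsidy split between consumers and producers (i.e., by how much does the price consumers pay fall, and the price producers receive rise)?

Demand slope: (256.5 − 259)/(9 − 8) = -2.5, so Qd = 279 − 2.5P.
Supply slope: (290 − 296)/(16 − 17) = 6, so Qs = 6P + 194.
Before the subsidy: set 279 − 2.5P = 6P + 194 → P* = €10, Q* = 254.
With a per-unit subsidy paid to producers, each receives P + 8.5 per unit sold, so supply becomes Qs = 6(P + 8.5) + 194.
New equilibrium: consumers pay €4, producers receive €12.5, Q = 269. (Wedge: Pb − Ps = −8.5.)
Gain to consumers: €6; to producers: €2.5. (They sum to €8.5.)

Consumers gain €6 per dose; producers gain €2.5 per dose.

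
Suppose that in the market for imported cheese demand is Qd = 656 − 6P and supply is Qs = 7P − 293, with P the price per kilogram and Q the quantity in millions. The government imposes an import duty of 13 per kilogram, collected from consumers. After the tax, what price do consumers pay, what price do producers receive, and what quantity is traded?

Consumers pay 80; producers receive 67; quantity = 176.

Before the tax: set 656 − 6P = 7P − 293 → P* = 73, Q* = 218.
With the tax collected from consumers, demand (in seller-price terms) shifts: Qd = 656 − 6(P + 13).
Solving gives Q = 176 with consumers paying 80 and producers receiving 67 (the 13 wedge).
The less price-elastic side of the market bears the larger share of a per-unit tax.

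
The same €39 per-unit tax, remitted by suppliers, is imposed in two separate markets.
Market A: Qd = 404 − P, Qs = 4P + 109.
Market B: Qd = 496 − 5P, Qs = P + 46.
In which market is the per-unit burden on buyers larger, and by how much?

Market A: pre-tax P* = €59, Q* = 345; post-tax Q = 313.8; per-unit burden on buyers = €31.2.
Market B: pre-tax P* = €75, Q* = 121; post-tax Q = 88.5; per-unit burden on buyers = €6.5.
Difference: €31.2 vs €6.5 → market A is larger by €24.7.

Market A, by €24.7.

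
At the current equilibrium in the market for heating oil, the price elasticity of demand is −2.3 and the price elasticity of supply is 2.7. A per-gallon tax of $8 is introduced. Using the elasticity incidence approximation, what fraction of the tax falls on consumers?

Consumers' share ≈ 0.54.

Incidence ratio: consumers' share ≈ εs / (εs + |εd|) = 2.7 / (2.7 + 2.3) = 0.54.
Supply is the more elastic side, so consumers bear the larger share.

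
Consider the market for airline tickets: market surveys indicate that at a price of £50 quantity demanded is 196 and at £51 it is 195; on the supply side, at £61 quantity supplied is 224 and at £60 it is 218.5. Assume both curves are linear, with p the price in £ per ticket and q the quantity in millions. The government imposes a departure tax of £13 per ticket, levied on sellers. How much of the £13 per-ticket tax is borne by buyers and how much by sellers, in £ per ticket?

Buyers bear £11 per ticket; sellers bear £2 per ticket.

Demand slope: (195 − 196)/(51 − 50) = -1, so qd = 246 − p.
Supply slope: (218.5 − 224)/(60 − 61) = 5.5, so qs = 5.5p − 111.5.
Without the tax, 246 − p = 5.5p − 111.5 gives 6.5p = 357.5, so p* = £55 and q* = 191.
With the tax collected from sellers, supply shifts: qs = 5.5(p − 13) − 111.5.
Solving gives q = 180 with buyers paying £66 and sellers receiving £53 (the £13 wedge).
Burden on buyers: £11; on sellers: £2. (They sum to £13.)
The less price-elastic side of the market bears the larger share of a per-unit tax.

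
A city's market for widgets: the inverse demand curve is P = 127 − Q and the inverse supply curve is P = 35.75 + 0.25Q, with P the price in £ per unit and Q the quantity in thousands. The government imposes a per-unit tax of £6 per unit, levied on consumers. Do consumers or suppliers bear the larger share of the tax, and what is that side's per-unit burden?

Consumers bear the larger share: £4.8 per unit.

Inverting to Q(P) form: Qd = 127 − P; Qs = 4P − 143.
Before the tax: set 127 − P = 4P − 143 → P* = £54, Q* = 73.
With the tax collected from consumers, demand (in seller-price terms) shifts: Qd = 127 − (P + 6).
Solving gives Q = 68.2 with consumers paying £58.8 and suppliers receiving £52.8 (the £6 wedge).
Per-unit burden: consumers £4.8, suppliers £1.2.
Consumers take the larger share because demand is less price-elastic here (demand slope 1 vs supply slope 4).
The less price-elastic side of the market bears the larger share of a per-unit tax.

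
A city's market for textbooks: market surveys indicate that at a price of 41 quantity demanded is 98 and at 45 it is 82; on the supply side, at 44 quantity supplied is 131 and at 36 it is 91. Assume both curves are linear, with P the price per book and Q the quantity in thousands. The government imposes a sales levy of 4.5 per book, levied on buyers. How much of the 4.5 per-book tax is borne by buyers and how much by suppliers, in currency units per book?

Buyers bear 2.5 per book; suppliers bear 2 per book.

Demand slope: (82 − 98)/(45 − 41) = -4, so Qd = 262 − 4P.
Supply slope: (91 − 131)/(36 − 44) = 5, so Qs = 5P − 89.
Before the tax: set 262 − 4P = 5P − 89 → P* = 39, Q* = 106.
With the tax collected from buyers, demand (in seller-price terms) shifts: Qd = 262 − 4(P + 4.5).
New equilibrium: buyers pay 41.5, suppliers receive 37, Q = 96. (Wedge: Pb − Ps = 4.5.)
Burden on buyers: 2.5; on suppliers: 2. (They sum to 4.5.)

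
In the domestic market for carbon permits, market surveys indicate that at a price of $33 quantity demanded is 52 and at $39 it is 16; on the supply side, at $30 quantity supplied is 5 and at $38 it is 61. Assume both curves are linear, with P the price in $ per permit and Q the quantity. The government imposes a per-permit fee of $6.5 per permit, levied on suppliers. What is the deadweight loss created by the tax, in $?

Demand slope: (16 − 52)/(39 − 33) = -6, so Qd = 250 − 6P.
Supply slope: (61 − 5)/(38 − 30) = 7, so Qs = 7P − 205.
Without the tax, 250 − 6P = 7P − 205 gives 13P = 455, so P* = $35 and Q* = 40.
With the tax collected from suppliers, supply shifts: Qs = 7(P − 6.5) − 205.
New equilibrium: consumers pay $38.5, suppliers receive $32, Q = 19. (Wedge: Pb − Ps = 6.5.)
Quantity falls by |ΔQ| = |40 − 19| = 21.
DWL = ½ · t · |ΔQ| = ½ · 6.5 · 21 = $68.25.

Deadweight loss = $68.25.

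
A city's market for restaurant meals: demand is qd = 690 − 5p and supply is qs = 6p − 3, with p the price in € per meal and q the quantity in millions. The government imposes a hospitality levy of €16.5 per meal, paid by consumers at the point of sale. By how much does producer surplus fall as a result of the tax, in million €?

Producer surplus falls by €2643.75 million.

Before the tax: set 690 − 5p = 6p − 3 → p* = €63, q* = 375.
With the tax collected from consumers, demand (in seller-price terms) shifts: qd = 690 − 5(p + 16.5).
New equilibrium: consumers pay €72, producers receive €55.5, q = 330. (Wedge: pb − ps = 16.5.)
ΔPS is the trapezoid between Q = 330 and Q = 375 of height €7.5: ½ · (375 + 330) · 7.5 = €2643.75.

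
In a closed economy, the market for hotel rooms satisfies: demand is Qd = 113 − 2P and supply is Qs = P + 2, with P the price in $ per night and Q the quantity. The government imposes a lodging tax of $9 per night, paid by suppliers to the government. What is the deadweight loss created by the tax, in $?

Before the tax: set 113 − 2P = P + 2 → P* = $37, Q* = 39.
With the tax collected from suppliers, supply shifts: Qs = (P − 9) + 2.
Solving gives Q = 33 with consumers paying $40 and suppliers receiving $31 (the $9 wedge).
Quantity falls by |ΔQ| = |39 − 33| = 6.
DWL = ½ · t · |ΔQ| = ½ · 9 · 6 = $27.

Deadweight loss = $27.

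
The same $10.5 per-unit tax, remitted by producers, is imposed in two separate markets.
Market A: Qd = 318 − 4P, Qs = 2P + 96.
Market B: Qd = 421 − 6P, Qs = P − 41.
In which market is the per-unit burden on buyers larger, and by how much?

Market A, by $2.

Market A: pre-tax P* = $37, Q* = 170; post-tax Q = 156; per-unit burden on buyers = $3.5.
Market B: pre-tax P* = $66, Q* = 25; post-tax Q = 16; per-unit burden on buyers = $1.5.
Difference: $3.5 vs $1.5 → market A is larger by $2.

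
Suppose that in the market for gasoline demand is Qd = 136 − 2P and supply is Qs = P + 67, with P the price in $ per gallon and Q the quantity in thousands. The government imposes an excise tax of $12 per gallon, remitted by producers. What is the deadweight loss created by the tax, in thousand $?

Without the tax, 136 − 2P = P + 67 gives 3P = 69, so P* = $23 and Q* = 90.
With the tax collected from producers, supply shifts: Qs = (P − 12) + 67.
New equilibrium: consumers pay $27, producers receive $15, Q = 82. (Wedge: Pb − Ps = 12.)
Quantity falls by |ΔQ| = |90 − 82| = 8.
DWL = ½ · t · |ΔQ| = ½ · 12 · 8 = $48.

Deadweight loss = $48 thousand.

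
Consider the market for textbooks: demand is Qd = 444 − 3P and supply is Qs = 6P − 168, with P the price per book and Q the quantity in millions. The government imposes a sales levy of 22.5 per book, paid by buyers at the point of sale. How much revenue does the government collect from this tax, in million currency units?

Without the tax, 444 − 3P = 6P − 168 gives 9P = 612, so P* = 68 and Q* = 240.
With the tax collected from buyers, demand (in seller-price terms) shifts: Qd = 444 − 3(P + 22.5).
New equilibrium: buyers pay 83, producers receive 60.5, Q = 195. (Wedge: Pb − Ps = 22.5.)
Revenue = t · Q = 22.5 · 195 = 4387.5.

Tax revenue = 4387.5 million.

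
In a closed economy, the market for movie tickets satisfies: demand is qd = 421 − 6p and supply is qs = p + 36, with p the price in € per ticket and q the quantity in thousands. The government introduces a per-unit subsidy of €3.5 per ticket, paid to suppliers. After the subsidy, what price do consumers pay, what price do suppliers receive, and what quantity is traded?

Without the subsidy, 421 − 6p = p + 36 gives 7p = 385, so p* = €55 and q* = 91.
With a per-unit subsidy paid to suppliers, each receives p + 3.5 per unit sold, so supply becomes qs = (p + 3.5) + 36.
Solving gives q = 94 with consumers paying €54.5 and suppliers receiving €58 (the €3.5 wedge).

Consumers pay €54.5; suppliers receive €58; quantity = 94.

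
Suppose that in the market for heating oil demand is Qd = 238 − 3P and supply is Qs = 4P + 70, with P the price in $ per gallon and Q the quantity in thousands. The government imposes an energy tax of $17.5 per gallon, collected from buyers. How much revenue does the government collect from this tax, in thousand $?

Without the tax, 238 − 3P = 4P + 70 gives 7P = 168, so P* = $24 and Q* = 166.
With the tax collected from buyers, demand (in seller-price terms) shifts: Qd = 238 − 3(P + 17.5).
Solving gives Q = 136 with buyers paying $34 and sellers receiving $16.5 (the $17.5 wedge).
Revenue = t · Q = 17.5 · 136 = $2380.

Tax revenue = $2380 thousand.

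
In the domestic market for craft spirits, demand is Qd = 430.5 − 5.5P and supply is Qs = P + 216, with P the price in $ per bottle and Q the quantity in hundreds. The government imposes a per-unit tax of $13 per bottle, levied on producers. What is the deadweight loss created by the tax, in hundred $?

Deadweight loss = $71.5 hundred.

Without the tax, 430.5 − 5.5P = P + 216 gives 6.5P = 214.5, so P* = $33 and Q* = 249.
With the tax collected from producers, supply shifts: Qs = (P − 13) + 216.
Solving gives Q = 238 with buyers paying $35 and producers receiving $22 (the $13 wedge).
Quantity falls by |ΔQ| = |249 − 238| = 11.
DWL = ½ · t · |ΔQ| = ½ · 13 · 11 = $71.5.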